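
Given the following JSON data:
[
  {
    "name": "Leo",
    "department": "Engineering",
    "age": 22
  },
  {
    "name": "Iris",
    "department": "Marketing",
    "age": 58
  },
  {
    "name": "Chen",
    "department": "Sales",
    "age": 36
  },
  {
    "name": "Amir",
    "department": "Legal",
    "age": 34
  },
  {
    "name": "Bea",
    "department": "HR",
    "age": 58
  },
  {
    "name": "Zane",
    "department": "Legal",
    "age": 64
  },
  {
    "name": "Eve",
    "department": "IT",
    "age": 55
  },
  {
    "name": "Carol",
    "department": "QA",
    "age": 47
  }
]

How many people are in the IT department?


Scanning records for department = IT
  Record 6: Eve
Count: 1

ANSWER: 1


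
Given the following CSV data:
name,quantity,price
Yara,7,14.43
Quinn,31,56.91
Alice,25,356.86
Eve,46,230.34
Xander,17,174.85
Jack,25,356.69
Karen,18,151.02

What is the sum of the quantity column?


Values in 'quantity' column:
  Row 1: 7
  Row 2: 31
  Row 3: 25
  Row 4: 46
  Row 5: 17
  Row 6: 25
  Row 7: 18
Sum = 7 + 31 + 25 + 46 + 17 + 25 + 18 = 169

ANSWER: 169


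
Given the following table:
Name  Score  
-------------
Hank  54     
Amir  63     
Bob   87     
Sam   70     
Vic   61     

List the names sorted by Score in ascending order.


Sorting by Score (ascending):
  Hank: 54
  Vic: 61
  Amir: 63
  Sam: 70
  Bob: 87


ANSWER: Hank, Vic, Amir, Sam, Bob


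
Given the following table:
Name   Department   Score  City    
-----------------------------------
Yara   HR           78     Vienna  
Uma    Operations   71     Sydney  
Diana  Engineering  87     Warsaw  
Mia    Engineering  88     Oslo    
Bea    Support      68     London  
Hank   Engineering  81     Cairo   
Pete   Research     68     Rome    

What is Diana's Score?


Row 3: Diana
Score = 87

ANSWER: 87


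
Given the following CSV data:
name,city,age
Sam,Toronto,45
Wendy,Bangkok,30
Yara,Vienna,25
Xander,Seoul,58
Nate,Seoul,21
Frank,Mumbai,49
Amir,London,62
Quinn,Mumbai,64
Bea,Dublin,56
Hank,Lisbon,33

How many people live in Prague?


Scanning city column for 'Prague':
Total matches: 0

ANSWER: 0


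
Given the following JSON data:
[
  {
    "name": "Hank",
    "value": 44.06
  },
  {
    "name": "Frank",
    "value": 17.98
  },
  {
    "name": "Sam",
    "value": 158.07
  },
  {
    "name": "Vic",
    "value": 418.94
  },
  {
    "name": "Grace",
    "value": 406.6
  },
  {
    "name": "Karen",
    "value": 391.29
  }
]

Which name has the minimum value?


Comparing values:
  Hank: 44.06
  Frank: 17.98
  Sam: 158.07
  Vic: 418.94
  Grace: 406.6
  Karen: 391.29
Minimum: Frank (17.98)

ANSWER: Frank


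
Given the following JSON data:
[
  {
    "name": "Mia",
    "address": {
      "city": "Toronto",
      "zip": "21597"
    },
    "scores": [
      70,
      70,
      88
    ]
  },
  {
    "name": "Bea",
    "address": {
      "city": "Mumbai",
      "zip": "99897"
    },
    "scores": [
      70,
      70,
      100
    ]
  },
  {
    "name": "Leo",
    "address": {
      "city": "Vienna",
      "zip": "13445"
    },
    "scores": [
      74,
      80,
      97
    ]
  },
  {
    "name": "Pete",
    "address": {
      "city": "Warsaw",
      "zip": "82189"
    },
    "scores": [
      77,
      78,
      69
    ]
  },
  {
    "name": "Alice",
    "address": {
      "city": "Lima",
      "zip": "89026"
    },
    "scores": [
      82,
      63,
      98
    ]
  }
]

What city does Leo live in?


Path: records[2].address.city
Value: Vienna

ANSWER: Vienna


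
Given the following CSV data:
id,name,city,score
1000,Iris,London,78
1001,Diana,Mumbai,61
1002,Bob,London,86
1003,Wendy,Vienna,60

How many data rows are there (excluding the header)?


Counting rows (excluding header):
Header: id,name,city,score
Data rows: 4

ANSWER: 4


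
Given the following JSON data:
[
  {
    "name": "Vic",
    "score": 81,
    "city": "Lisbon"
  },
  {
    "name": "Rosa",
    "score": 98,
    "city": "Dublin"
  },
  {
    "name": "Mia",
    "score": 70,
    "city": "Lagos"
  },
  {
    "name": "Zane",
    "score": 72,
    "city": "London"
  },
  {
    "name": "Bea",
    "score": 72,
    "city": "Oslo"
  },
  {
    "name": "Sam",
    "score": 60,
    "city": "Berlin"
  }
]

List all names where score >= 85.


Filtering records where score >= 85:
  Vic (score=81) -> no
  Rosa (score=98) -> YES
  Mia (score=70) -> no
  Zane (score=72) -> no
  Bea (score=72) -> no
  Sam (score=60) -> no


ANSWER: Rosa


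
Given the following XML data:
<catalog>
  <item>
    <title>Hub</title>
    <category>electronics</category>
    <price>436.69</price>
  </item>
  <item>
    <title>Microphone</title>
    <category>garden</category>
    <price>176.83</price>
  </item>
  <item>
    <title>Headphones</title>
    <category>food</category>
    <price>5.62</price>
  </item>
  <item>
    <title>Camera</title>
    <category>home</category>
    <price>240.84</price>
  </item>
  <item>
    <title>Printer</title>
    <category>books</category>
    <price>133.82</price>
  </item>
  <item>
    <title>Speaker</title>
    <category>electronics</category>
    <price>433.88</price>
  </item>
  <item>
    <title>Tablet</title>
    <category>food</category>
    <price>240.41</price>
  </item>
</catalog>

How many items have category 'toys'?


Scanning <item> elements for <category>toys</category>:
Count: 0

ANSWER: 0


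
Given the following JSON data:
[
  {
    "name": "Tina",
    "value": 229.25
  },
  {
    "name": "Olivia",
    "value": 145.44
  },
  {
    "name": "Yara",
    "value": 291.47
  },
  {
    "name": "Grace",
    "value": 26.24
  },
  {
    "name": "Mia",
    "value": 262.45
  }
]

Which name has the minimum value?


Comparing values:
  Tina: 229.25
  Olivia: 145.44
  Yara: 291.47
  Grace: 26.24
  Mia: 262.45
Minimum: Grace (26.24)

ANSWER: Grace


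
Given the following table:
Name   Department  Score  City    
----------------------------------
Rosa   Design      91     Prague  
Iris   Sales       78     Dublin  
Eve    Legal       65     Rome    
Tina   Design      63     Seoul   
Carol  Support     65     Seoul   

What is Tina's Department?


Row 4: Tina
Department = Design

ANSWER: Design


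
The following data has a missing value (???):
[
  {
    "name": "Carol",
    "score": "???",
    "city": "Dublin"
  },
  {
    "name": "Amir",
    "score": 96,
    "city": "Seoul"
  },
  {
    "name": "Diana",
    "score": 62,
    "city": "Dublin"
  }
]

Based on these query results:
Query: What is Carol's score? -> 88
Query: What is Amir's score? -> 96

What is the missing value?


The missing value is Carol's score
From query: Carol's score = 88

ANSWER: 88


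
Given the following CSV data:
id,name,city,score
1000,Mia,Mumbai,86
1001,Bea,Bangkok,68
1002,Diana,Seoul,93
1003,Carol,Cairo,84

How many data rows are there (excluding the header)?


Counting rows (excluding header):
Header: id,name,city,score
Data rows: 4

ANSWER: 4


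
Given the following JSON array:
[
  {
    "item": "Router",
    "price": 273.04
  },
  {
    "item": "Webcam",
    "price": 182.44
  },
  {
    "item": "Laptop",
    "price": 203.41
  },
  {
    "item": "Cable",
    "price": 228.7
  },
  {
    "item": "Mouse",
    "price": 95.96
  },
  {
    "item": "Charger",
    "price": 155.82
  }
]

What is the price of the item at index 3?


Array index 3 -> Cable
price = 228.7

ANSWER: 228.7


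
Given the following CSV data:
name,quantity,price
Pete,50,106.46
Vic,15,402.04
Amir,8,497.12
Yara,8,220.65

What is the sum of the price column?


Values in 'price' column:
  Row 1: 106.46
  Row 2: 402.04
  Row 3: 497.12
  Row 4: 220.65
Sum = 106.46 + 402.04 + 497.12 + 220.65 = 1226.27

ANSWER: 1226.27


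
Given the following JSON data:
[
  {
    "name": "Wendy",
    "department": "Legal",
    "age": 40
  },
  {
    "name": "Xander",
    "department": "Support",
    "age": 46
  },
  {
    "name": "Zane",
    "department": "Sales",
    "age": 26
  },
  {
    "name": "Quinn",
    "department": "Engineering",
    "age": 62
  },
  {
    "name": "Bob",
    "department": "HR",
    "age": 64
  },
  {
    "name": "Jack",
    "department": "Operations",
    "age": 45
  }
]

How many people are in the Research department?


Scanning records for department = Research
  No matches found
Count: 0

ANSWER: 0


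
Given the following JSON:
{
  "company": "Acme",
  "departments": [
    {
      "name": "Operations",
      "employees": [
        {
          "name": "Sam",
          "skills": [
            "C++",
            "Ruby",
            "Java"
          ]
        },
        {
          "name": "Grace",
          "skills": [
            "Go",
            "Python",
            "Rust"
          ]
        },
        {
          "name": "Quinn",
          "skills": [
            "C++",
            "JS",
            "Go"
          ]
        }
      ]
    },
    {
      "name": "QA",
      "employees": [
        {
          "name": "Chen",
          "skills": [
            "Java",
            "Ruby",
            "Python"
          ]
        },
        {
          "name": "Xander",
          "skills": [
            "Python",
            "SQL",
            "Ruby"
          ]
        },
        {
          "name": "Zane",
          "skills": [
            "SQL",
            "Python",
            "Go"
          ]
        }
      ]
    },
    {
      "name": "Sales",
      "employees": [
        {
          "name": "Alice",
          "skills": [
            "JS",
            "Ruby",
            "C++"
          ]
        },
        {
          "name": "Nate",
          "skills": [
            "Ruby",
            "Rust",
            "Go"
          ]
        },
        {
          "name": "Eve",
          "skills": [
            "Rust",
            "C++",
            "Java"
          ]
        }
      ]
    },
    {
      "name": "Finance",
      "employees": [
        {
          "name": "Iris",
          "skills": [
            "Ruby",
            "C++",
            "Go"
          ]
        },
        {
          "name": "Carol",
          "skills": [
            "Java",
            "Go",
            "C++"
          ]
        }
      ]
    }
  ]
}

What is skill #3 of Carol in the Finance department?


Path: departments[3].employees[1].skills[2]
Value: C++

ANSWER: C++


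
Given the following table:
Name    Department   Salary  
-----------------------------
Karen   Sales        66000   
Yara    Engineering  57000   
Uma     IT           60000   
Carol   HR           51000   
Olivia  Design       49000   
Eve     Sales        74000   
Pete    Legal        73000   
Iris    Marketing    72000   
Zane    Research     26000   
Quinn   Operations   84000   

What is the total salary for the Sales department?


Sales department members:
  Karen: 66000
  Eve: 74000
Total = 66000 + 74000 = 140000

ANSWER: 140000


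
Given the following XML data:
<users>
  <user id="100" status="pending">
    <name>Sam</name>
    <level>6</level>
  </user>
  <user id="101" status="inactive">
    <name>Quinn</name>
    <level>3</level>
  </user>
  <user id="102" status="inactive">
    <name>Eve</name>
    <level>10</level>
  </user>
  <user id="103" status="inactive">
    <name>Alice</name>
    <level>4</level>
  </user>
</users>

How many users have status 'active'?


Counting users with status='active':
Count: 0

ANSWER: 0


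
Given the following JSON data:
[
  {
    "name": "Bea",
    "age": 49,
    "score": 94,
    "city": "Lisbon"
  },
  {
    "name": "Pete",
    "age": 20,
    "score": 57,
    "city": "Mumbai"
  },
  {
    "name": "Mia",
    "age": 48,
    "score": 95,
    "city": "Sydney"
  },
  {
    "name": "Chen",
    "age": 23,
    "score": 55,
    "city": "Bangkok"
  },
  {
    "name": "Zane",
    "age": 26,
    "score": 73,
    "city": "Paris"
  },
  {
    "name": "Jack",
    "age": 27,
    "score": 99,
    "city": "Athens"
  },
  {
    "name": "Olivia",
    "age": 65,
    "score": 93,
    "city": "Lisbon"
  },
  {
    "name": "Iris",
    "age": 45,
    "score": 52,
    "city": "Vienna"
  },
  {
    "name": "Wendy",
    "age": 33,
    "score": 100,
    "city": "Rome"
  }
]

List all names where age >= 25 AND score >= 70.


Checking both conditions:
  Bea (age=49, score=94) -> YES
  Pete (age=20, score=57) -> no
  Mia (age=48, score=95) -> YES
  Chen (age=23, score=55) -> no
  Zane (age=26, score=73) -> YES
  Jack (age=27, score=99) -> YES
  Olivia (age=65, score=93) -> YES
  Iris (age=45, score=52) -> no
  Wendy (age=33, score=100) -> YES


ANSWER: Bea, Mia, Zane, Jack, Olivia, Wendy


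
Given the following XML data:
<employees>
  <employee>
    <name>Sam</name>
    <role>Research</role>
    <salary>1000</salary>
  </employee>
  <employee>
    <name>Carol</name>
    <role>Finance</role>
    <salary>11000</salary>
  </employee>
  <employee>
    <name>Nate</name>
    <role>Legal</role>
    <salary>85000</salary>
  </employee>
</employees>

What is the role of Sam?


Searching for <employee> with <name>Sam</name>
Found at position 1
<role>Research</role>

ANSWER: Research


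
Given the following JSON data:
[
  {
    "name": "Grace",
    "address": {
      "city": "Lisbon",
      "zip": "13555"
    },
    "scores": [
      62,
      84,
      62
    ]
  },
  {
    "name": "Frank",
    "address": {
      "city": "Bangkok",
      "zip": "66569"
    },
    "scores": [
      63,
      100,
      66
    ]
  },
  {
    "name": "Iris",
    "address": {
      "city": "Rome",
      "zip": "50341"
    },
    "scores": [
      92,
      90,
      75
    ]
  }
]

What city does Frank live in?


Path: records[1].address.city
Value: Bangkok

ANSWER: Bangkok


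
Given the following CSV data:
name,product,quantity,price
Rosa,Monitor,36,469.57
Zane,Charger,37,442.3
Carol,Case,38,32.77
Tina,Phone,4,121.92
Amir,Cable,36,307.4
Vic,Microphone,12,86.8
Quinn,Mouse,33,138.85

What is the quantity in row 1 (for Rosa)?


Row 1: Rosa
Column 'quantity' = 36

ANSWER: 36


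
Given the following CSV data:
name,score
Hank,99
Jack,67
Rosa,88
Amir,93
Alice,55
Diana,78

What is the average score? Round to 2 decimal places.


Scores: 99, 67, 88, 93, 55, 78
Sum = 480
Count = 6
Average = 480 / 6 = 80.00

ANSWER: 80.00


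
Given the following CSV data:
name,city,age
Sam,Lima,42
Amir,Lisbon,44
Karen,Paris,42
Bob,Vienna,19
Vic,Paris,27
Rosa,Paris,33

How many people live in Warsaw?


Scanning city column for 'Warsaw':
Total matches: 0

ANSWER: 0


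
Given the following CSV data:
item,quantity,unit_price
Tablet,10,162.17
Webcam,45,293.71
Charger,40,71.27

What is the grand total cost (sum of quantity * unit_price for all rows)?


Computing row totals:
  Tablet: 10 * 162.17 = 1621.7
  Webcam: 45 * 293.71 = 13216.95
  Charger: 40 * 71.27 = 2850.8
Grand total = 1621.7 + 13216.95 + 2850.8 = 17689.45

ANSWER: 17689.45


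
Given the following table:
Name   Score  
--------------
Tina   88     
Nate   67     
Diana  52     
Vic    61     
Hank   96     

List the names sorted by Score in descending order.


Sorting by Score (descending):
  Hank: 96
  Tina: 88
  Nate: 67
  Vic: 61
  Diana: 52


ANSWER: Hank, Tina, Nate, Vic, Diana


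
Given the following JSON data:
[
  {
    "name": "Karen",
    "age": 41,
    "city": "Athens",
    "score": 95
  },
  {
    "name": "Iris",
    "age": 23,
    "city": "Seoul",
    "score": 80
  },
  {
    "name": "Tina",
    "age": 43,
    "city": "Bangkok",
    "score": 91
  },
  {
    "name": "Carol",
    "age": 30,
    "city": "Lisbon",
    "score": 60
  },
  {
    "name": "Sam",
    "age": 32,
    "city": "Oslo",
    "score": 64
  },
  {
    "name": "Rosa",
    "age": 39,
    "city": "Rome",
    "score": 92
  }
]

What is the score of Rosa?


Looking up record where name = Rosa
Record index: 5
Field 'score' = 92

ANSWER: 92


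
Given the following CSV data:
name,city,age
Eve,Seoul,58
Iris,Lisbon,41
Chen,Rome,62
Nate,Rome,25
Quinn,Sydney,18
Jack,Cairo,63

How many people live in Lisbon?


Scanning city column for 'Lisbon':
  Row 2: Iris -> MATCH
Total matches: 1

ANSWER: 1


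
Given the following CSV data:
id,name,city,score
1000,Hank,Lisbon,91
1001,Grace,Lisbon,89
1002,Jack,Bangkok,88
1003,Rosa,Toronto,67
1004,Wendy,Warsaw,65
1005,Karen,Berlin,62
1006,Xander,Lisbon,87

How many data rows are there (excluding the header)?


Counting rows (excluding header):
Header: id,name,city,score
Data rows: 7

ANSWER: 7


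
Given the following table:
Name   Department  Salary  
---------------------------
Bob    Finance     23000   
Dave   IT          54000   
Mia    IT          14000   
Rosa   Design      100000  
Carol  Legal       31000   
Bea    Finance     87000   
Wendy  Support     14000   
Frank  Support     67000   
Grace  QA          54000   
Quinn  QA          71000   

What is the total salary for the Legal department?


Legal department members:
  Carol: 31000
Total = 31000 = 31000

ANSWER: 31000


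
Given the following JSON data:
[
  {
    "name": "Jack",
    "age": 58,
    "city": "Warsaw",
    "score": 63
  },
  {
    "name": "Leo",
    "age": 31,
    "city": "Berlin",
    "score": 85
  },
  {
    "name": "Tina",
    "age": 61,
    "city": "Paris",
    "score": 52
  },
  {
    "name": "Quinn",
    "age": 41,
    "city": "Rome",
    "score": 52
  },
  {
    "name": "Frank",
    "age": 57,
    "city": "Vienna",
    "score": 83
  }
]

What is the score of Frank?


Looking up record where name = Frank
Record index: 4
Field 'score' = 83

ANSWER: 83


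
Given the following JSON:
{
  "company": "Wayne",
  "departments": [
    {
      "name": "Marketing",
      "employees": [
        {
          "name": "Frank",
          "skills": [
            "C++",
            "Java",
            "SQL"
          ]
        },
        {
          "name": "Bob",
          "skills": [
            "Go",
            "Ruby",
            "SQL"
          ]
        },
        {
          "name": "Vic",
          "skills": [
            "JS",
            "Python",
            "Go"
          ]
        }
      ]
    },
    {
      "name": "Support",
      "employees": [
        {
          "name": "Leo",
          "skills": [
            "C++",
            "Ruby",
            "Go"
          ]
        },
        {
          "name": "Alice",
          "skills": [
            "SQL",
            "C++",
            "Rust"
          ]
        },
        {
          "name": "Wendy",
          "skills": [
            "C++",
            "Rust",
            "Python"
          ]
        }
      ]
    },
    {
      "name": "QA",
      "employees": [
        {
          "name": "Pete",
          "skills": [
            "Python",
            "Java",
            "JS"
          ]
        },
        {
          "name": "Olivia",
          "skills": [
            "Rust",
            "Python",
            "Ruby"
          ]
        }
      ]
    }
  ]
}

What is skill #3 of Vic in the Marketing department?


Path: departments[0].employees[2].skills[2]
Value: Go

ANSWER: Go


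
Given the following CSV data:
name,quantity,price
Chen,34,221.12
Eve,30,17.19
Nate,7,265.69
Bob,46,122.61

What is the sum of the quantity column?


Values in 'quantity' column:
  Row 1: 34
  Row 2: 30
  Row 3: 7
  Row 4: 46
Sum = 34 + 30 + 7 + 46 = 117

ANSWER: 117


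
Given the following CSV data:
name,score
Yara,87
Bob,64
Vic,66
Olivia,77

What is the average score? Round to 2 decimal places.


Scores: 87, 64, 66, 77
Sum = 294
Count = 4
Average = 294 / 4 = 73.50

ANSWER: 73.50


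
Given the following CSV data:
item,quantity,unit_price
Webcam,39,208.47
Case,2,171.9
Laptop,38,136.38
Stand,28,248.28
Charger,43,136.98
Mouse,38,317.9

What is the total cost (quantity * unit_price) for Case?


Row: Case
quantity = 2
unit_price = 171.9
total = 2 * 171.9 = 343.8

ANSWER: 343.8


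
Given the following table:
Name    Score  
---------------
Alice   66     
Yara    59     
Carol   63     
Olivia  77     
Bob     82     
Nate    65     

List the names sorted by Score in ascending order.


Sorting by Score (ascending):
  Yara: 59
  Carol: 63
  Nate: 65
  Alice: 66
  Olivia: 77
  Bob: 82


ANSWER: Yara, Carol, Nate, Alice, Olivia, Bob


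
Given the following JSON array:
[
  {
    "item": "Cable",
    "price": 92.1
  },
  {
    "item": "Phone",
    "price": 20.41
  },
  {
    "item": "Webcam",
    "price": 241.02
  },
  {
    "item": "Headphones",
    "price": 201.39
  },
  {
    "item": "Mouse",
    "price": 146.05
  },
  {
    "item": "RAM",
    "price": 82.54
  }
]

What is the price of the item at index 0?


Array index 0 -> Cable
price = 92.1

ANSWER: 92.1


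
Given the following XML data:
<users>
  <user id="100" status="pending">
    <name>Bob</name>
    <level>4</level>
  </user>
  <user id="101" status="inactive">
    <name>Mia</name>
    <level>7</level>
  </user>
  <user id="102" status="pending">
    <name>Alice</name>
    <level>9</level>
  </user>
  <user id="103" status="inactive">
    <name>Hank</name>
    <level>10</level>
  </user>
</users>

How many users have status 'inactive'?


Counting users with status='inactive':
  Mia (id=101) -> MATCH
  Hank (id=103) -> MATCH
Count: 2

ANSWER: 2


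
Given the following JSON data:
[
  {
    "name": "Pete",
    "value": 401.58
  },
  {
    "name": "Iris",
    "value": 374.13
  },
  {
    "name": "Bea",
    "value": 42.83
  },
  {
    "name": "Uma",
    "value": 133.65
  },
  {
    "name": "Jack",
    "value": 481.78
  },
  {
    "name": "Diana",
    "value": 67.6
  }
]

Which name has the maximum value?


Comparing values:
  Pete: 401.58
  Iris: 374.13
  Bea: 42.83
  Uma: 133.65
  Jack: 481.78
  Diana: 67.6
Maximum: Jack (481.78)

ANSWER: Jack


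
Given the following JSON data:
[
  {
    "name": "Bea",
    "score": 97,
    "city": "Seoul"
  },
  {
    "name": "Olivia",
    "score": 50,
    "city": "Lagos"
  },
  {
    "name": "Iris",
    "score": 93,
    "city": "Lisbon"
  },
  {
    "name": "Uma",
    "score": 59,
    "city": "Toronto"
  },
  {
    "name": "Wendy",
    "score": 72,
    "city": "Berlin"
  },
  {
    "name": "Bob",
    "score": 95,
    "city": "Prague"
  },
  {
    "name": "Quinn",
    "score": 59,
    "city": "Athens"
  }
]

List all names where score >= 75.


Filtering records where score >= 75:
  Bea (score=97) -> YES
  Olivia (score=50) -> no
  Iris (score=93) -> YES
  Uma (score=59) -> no
  Wendy (score=72) -> no
  Bob (score=95) -> YES
  Quinn (score=59) -> no


ANSWER: Bea, Iris, Bob


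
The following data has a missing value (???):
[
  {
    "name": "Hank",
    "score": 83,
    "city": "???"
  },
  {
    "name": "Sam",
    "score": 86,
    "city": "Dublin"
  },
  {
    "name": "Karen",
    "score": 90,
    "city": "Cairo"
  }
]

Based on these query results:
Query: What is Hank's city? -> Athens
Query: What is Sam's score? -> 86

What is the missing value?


The missing value is Hank's city
From query: Hank's city = Athens

ANSWER: Athens


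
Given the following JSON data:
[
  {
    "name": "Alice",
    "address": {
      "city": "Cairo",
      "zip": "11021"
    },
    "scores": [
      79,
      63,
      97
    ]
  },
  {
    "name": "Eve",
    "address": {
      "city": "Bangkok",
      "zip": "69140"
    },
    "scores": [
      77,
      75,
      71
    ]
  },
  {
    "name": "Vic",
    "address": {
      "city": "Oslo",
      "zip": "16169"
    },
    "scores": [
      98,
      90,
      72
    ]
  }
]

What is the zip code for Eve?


Path: records[1].address.zip
Value: 69140

ANSWER: 69140


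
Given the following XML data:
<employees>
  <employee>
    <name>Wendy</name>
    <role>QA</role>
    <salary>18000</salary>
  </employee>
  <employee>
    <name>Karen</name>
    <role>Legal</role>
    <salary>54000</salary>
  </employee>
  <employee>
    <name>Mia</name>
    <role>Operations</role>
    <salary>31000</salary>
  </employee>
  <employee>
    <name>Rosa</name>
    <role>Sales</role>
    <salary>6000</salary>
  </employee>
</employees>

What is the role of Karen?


Searching for <employee> with <name>Karen</name>
Found at position 2
<role>Legal</role>

ANSWER: Legal


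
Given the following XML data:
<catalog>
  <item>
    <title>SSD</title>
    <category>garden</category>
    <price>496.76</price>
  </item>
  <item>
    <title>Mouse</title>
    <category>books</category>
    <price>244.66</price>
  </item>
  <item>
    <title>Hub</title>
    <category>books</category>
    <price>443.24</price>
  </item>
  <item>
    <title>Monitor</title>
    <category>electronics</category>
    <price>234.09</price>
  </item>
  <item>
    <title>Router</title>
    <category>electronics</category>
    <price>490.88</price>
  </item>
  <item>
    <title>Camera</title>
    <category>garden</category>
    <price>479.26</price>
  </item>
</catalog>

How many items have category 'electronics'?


Scanning <item> elements for <category>electronics</category>:
  Item 4: Monitor -> MATCH
  Item 5: Router -> MATCH
Count: 2

ANSWER: 2


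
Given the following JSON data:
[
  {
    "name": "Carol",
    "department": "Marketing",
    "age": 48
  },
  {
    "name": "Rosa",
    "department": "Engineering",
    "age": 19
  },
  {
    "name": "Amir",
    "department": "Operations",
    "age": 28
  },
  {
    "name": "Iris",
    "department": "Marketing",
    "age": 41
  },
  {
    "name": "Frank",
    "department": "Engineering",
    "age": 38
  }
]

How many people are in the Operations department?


Scanning records for department = Operations
  Record 2: Amir
Count: 1

ANSWER: 1


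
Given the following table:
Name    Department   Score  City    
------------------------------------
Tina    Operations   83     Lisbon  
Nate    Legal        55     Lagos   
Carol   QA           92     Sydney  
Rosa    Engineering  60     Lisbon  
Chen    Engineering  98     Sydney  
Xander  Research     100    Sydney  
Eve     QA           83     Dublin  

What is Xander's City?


Row 6: Xander
City = Sydney

ANSWER: Sydney


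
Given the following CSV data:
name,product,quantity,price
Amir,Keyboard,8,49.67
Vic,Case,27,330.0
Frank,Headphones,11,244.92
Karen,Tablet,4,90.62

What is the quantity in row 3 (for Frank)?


Row 3: Frank
Column 'quantity' = 11

ANSWER: 11


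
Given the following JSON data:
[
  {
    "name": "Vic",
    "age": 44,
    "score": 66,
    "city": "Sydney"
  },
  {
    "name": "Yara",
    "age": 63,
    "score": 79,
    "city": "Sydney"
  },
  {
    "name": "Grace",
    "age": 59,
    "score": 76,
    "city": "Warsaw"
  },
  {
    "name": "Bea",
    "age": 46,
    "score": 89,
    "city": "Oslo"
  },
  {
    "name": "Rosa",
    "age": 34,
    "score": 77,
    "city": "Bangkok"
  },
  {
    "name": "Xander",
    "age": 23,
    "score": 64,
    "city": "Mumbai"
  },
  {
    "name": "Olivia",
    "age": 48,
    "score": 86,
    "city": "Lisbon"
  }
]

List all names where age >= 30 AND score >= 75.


Checking both conditions:
  Vic (age=44, score=66) -> no
  Yara (age=63, score=79) -> YES
  Grace (age=59, score=76) -> YES
  Bea (age=46, score=89) -> YES
  Rosa (age=34, score=77) -> YES
  Xander (age=23, score=64) -> no
  Olivia (age=48, score=86) -> YES


ANSWER: Yara, Grace, Bea, Rosa, Olivia


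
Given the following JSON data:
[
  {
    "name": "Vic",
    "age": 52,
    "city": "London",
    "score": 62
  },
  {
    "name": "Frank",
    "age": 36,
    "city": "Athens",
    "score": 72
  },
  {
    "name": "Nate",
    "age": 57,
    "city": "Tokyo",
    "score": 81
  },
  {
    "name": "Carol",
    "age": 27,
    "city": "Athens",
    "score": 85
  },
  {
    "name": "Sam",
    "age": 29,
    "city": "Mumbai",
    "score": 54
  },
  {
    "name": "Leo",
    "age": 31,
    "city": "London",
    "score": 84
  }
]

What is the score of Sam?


Looking up record where name = Sam
Record index: 4
Field 'score' = 54

ANSWER: 54


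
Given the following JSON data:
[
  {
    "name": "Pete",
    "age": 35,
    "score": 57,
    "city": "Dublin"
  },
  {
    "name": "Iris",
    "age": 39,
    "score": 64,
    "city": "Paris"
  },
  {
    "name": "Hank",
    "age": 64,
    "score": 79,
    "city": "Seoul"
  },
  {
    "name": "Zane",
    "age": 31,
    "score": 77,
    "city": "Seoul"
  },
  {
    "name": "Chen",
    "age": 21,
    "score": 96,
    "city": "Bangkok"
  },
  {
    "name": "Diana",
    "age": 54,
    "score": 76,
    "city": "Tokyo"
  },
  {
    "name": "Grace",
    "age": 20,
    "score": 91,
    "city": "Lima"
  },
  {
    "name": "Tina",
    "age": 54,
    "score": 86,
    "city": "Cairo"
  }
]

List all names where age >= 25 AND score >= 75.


Checking both conditions:
  Pete (age=35, score=57) -> no
  Iris (age=39, score=64) -> no
  Hank (age=64, score=79) -> YES
  Zane (age=31, score=77) -> YES
  Chen (age=21, score=96) -> no
  Diana (age=54, score=76) -> YES
  Grace (age=20, score=91) -> no
  Tina (age=54, score=86) -> YES


ANSWER: Hank, Zane, Diana, Tina


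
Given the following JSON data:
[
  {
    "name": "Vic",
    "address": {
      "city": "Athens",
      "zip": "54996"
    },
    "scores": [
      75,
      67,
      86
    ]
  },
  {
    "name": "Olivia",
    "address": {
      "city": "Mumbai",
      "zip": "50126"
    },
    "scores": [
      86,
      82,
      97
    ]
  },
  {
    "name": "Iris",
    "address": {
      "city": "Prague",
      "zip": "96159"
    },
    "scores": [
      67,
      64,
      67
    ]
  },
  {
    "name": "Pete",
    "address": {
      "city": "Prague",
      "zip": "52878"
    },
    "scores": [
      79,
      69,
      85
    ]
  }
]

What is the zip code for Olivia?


Path: records[1].address.zip
Value: 50126

ANSWER: 50126


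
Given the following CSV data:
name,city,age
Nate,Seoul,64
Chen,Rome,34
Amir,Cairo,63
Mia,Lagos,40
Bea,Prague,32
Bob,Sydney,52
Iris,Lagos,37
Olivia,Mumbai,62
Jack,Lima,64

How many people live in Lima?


Scanning city column for 'Lima':
  Row 9: Jack -> MATCH
Total matches: 1

ANSWER: 1


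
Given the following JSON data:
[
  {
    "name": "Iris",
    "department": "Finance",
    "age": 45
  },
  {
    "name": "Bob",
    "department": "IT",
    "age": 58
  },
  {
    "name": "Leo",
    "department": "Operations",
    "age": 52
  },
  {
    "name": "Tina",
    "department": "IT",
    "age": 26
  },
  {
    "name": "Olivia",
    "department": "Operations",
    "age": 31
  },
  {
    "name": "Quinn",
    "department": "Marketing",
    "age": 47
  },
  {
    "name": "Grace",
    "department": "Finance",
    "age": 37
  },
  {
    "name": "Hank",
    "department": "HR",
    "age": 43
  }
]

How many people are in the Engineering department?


Scanning records for department = Engineering
  No matches found
Count: 0

ANSWER: 0


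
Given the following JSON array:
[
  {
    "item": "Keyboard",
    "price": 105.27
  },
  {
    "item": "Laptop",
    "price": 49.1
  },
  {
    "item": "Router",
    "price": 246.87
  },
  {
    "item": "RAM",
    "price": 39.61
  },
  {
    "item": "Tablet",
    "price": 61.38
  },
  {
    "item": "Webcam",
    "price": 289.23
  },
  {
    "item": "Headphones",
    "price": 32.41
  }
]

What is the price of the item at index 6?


Array index 6 -> Headphones
price = 32.41

ANSWER: 32.41


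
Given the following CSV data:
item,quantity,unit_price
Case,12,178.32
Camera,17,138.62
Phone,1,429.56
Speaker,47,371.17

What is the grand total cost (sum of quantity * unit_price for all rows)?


Computing row totals:
  Case: 12 * 178.32 = 2139.84
  Camera: 17 * 138.62 = 2356.54
  Phone: 1 * 429.56 = 429.56
  Speaker: 47 * 371.17 = 17444.99
Grand total = 2139.84 + 2356.54 + 429.56 + 17444.99 = 22370.93

ANSWER: 22370.93


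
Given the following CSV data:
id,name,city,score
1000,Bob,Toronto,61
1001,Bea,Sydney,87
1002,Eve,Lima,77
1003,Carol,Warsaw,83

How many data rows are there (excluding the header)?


Counting rows (excluding header):
Header: id,name,city,score
Data rows: 4

ANSWER: 4


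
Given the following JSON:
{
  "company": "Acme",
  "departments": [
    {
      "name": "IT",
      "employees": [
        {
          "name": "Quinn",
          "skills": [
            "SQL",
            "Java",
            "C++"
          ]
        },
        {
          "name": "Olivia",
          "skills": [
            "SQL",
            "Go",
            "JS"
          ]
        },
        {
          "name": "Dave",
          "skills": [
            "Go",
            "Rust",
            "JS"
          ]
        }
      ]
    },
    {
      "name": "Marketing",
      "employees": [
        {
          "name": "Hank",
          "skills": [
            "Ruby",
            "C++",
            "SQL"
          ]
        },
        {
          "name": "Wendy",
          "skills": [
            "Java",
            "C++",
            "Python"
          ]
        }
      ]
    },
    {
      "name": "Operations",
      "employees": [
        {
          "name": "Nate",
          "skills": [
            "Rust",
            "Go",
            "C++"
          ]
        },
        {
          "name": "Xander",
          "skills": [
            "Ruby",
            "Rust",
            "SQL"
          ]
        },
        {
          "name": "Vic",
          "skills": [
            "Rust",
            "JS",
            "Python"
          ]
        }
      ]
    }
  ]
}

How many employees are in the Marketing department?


Path: departments[1].employees
Count: 2

ANSWER: 2


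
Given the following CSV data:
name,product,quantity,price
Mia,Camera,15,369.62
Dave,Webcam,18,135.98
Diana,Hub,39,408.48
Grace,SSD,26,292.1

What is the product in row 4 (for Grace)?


Row 4: Grace
Column 'product' = SSD

ANSWER: SSD


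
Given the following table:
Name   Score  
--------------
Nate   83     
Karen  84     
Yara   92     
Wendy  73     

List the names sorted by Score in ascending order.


Sorting by Score (ascending):
  Wendy: 73
  Nate: 83
  Karen: 84
  Yara: 92


ANSWER: Wendy, Nate, Karen, Yara


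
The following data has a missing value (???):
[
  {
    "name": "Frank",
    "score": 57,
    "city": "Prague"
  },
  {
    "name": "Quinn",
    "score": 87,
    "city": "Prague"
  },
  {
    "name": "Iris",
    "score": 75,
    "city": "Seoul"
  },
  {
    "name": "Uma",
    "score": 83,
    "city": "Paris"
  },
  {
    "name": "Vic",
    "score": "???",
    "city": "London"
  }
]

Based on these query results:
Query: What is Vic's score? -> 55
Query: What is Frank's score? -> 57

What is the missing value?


The missing value is Vic's score
From query: Vic's score = 55

ANSWER: 55


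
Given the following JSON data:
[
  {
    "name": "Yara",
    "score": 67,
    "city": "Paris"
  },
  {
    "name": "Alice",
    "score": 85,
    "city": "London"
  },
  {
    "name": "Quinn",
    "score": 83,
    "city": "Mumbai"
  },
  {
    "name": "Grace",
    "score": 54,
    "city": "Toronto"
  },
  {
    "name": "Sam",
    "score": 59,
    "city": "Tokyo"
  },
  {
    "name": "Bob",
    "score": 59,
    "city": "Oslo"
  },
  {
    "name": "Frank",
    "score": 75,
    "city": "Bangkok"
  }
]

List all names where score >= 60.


Filtering records where score >= 60:
  Yara (score=67) -> YES
  Alice (score=85) -> YES
  Quinn (score=83) -> YES
  Grace (score=54) -> no
  Sam (score=59) -> no
  Bob (score=59) -> no
  Frank (score=75) -> YES


ANSWER: Yara, Alice, Quinn, Frank


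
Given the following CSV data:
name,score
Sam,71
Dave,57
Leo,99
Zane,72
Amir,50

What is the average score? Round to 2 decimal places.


Scores: 71, 57, 99, 72, 50
Sum = 349
Count = 5
Average = 349 / 5 = 69.80

ANSWER: 69.80


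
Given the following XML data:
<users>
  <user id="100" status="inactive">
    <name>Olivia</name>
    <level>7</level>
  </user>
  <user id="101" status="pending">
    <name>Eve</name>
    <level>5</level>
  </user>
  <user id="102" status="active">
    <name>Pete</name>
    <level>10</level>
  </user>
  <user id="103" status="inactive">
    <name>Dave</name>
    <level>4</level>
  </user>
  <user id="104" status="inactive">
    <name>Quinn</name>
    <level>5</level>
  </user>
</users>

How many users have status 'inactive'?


Counting users with status='inactive':
  Olivia (id=100) -> MATCH
  Dave (id=103) -> MATCH
  Quinn (id=104) -> MATCH
Count: 3

ANSWER: 3


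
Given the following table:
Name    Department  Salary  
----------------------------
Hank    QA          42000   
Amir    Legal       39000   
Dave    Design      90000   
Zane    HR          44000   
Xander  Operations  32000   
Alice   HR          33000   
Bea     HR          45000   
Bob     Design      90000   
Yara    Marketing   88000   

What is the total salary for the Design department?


Design department members:
  Dave: 90000
  Bob: 90000
Total = 90000 + 90000 = 180000

ANSWER: 180000


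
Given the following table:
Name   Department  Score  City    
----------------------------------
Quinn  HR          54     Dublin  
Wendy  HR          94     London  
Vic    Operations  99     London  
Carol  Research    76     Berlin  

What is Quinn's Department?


Row 1: Quinn
Department = HR

ANSWER: HR


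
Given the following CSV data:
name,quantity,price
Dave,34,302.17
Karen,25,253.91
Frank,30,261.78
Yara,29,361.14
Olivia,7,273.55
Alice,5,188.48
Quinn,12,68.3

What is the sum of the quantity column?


Values in 'quantity' column:
  Row 1: 34
  Row 2: 25
  Row 3: 30
  Row 4: 29
  Row 5: 7
  Row 6: 5
  Row 7: 12
Sum = 34 + 25 + 30 + 29 + 7 + 5 + 12 = 142

ANSWER: 142


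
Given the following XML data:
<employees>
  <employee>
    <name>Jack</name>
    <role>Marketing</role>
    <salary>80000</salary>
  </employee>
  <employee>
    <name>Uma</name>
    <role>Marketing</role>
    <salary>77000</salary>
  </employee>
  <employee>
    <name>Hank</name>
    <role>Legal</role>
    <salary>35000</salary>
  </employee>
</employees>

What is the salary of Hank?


Searching for <employee> with <name>Hank</name>
Found at position 3
<salary>35000</salary>

ANSWER: 35000


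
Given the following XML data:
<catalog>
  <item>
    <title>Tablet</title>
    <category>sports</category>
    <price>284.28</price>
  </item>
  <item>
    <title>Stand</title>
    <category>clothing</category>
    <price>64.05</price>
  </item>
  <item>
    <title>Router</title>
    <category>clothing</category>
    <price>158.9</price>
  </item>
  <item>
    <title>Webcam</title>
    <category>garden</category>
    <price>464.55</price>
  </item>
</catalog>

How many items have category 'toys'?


Scanning <item> elements for <category>toys</category>:
Count: 0

ANSWER: 0


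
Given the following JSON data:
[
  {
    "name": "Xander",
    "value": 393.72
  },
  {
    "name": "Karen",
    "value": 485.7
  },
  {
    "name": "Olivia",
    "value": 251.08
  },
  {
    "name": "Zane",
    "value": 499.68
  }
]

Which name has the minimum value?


Comparing values:
  Xander: 393.72
  Karen: 485.7
  Olivia: 251.08
  Zane: 499.68
Minimum: Olivia (251.08)

ANSWER: Olivia


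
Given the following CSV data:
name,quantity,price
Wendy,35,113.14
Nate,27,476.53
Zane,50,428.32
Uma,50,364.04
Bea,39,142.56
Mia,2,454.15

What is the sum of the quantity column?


Values in 'quantity' column:
  Row 1: 35
  Row 2: 27
  Row 3: 50
  Row 4: 50
  Row 5: 39
  Row 6: 2
Sum = 35 + 27 + 50 + 50 + 39 + 2 = 203

ANSWER: 203


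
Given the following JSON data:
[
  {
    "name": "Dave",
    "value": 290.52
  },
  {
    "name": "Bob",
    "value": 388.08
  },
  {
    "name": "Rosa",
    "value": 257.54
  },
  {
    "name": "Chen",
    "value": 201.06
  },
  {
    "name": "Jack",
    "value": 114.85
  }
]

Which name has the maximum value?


Comparing values:
  Dave: 290.52
  Bob: 388.08
  Rosa: 257.54
  Chen: 201.06
  Jack: 114.85
Maximum: Bob (388.08)

ANSWER: Bob


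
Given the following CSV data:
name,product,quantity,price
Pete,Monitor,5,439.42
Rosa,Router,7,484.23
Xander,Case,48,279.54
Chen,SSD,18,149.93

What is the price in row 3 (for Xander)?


Row 3: Xander
Column 'price' = 279.54

ANSWER: 279.54


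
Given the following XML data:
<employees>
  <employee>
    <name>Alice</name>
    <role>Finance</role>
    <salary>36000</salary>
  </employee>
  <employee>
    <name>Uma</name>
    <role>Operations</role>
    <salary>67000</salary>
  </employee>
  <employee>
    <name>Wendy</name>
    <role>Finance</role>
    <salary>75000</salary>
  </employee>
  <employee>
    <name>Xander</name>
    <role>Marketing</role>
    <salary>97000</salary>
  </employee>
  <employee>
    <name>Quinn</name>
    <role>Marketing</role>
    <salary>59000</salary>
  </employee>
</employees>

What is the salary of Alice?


Searching for <employee> with <name>Alice</name>
Found at position 1
<salary>36000</salary>

ANSWER: 36000
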